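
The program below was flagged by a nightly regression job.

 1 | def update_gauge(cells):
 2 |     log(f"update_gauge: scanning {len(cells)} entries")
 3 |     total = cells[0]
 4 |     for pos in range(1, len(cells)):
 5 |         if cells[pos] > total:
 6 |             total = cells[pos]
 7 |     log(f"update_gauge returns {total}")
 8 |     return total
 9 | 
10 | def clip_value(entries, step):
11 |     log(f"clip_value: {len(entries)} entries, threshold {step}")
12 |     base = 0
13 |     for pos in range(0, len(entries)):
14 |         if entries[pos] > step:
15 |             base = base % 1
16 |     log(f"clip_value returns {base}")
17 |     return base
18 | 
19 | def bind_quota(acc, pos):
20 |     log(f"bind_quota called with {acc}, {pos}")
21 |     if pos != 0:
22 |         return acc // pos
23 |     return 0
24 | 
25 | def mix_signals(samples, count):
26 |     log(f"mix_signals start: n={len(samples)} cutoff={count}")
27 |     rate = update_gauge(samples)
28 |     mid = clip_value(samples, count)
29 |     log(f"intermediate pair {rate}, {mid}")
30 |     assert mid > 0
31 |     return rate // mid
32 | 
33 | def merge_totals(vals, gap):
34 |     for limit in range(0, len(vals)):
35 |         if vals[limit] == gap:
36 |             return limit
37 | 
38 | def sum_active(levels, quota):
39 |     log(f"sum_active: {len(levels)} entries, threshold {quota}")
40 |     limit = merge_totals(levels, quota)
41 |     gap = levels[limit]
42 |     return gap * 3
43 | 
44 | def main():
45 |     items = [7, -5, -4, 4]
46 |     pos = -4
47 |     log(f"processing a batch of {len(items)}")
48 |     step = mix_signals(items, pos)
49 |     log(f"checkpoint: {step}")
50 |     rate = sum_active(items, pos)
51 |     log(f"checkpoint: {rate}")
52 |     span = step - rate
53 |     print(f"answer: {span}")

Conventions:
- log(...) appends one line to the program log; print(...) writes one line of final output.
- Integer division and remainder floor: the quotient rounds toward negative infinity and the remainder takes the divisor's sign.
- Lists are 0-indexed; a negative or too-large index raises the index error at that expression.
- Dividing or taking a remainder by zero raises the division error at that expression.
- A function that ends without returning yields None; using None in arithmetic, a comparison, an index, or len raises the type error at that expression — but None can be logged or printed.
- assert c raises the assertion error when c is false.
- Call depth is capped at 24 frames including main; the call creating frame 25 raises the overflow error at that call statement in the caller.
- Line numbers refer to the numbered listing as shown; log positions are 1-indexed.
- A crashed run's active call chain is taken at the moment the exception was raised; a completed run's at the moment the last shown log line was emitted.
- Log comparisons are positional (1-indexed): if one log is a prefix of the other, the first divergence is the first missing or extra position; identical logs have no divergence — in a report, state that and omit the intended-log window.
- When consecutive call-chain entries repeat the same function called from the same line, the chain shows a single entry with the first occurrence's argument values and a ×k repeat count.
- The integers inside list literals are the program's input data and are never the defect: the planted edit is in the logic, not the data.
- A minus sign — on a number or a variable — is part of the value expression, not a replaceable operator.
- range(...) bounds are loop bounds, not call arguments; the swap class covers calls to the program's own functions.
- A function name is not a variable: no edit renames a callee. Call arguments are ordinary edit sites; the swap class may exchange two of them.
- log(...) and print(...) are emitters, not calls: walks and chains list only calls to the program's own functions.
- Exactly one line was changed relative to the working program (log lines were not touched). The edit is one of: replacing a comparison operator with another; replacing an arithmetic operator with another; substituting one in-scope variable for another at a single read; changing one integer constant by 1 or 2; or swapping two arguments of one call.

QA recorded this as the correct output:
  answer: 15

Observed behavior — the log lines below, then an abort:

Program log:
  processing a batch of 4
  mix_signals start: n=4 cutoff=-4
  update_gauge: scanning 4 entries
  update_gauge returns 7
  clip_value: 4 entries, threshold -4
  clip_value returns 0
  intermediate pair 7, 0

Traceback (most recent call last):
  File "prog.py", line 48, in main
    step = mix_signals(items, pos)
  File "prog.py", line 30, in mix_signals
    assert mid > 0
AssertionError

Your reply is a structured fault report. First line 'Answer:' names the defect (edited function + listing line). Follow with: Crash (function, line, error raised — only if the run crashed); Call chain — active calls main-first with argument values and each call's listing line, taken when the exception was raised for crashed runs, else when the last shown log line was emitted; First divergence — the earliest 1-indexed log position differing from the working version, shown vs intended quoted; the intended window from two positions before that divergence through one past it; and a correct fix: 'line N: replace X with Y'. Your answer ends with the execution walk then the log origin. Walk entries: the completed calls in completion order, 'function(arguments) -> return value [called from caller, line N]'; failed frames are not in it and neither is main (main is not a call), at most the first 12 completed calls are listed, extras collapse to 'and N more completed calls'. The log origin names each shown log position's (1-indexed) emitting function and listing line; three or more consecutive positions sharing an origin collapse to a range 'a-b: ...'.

Answer: the defect is in clip_value at line 15.
Key fact: Position 6 is the first bad log line: 'clip_value returns 0' should read 'clip_value returns 2'.
Crash: mix_signals, line 30, AssertionError.
Call chain: main -> mix_signals([7, -5, -4, 4], -4) (called at line 48).
First divergence: position 6 — shown 'clip_value returns 0', intended 'clip_value returns 2'.
Intended log window:
  4: update_gauge returns 7
  5: clip_value: 4 entries, threshold -4
  6: clip_value returns 2
  7: intermediate pair 7, 2
Execution walk:
  update_gauge([7, -5, -4, 4]) -> 7  [called from mix_signals, line 27]
  clip_value([7, -5, -4, 4], -4) -> 0  [called from mix_signals, line 28]
Origin of each log line:
  1 — main, line 47
  2 — mix_signals, line 26
  3 — update_gauge, line 2
  4 — update_gauge, line 7
  5 — clip_value, line 11
  6 — clip_value, line 16
  7 — mix_signals, line 29
A correct fix: line 15: replace `%` with `+`.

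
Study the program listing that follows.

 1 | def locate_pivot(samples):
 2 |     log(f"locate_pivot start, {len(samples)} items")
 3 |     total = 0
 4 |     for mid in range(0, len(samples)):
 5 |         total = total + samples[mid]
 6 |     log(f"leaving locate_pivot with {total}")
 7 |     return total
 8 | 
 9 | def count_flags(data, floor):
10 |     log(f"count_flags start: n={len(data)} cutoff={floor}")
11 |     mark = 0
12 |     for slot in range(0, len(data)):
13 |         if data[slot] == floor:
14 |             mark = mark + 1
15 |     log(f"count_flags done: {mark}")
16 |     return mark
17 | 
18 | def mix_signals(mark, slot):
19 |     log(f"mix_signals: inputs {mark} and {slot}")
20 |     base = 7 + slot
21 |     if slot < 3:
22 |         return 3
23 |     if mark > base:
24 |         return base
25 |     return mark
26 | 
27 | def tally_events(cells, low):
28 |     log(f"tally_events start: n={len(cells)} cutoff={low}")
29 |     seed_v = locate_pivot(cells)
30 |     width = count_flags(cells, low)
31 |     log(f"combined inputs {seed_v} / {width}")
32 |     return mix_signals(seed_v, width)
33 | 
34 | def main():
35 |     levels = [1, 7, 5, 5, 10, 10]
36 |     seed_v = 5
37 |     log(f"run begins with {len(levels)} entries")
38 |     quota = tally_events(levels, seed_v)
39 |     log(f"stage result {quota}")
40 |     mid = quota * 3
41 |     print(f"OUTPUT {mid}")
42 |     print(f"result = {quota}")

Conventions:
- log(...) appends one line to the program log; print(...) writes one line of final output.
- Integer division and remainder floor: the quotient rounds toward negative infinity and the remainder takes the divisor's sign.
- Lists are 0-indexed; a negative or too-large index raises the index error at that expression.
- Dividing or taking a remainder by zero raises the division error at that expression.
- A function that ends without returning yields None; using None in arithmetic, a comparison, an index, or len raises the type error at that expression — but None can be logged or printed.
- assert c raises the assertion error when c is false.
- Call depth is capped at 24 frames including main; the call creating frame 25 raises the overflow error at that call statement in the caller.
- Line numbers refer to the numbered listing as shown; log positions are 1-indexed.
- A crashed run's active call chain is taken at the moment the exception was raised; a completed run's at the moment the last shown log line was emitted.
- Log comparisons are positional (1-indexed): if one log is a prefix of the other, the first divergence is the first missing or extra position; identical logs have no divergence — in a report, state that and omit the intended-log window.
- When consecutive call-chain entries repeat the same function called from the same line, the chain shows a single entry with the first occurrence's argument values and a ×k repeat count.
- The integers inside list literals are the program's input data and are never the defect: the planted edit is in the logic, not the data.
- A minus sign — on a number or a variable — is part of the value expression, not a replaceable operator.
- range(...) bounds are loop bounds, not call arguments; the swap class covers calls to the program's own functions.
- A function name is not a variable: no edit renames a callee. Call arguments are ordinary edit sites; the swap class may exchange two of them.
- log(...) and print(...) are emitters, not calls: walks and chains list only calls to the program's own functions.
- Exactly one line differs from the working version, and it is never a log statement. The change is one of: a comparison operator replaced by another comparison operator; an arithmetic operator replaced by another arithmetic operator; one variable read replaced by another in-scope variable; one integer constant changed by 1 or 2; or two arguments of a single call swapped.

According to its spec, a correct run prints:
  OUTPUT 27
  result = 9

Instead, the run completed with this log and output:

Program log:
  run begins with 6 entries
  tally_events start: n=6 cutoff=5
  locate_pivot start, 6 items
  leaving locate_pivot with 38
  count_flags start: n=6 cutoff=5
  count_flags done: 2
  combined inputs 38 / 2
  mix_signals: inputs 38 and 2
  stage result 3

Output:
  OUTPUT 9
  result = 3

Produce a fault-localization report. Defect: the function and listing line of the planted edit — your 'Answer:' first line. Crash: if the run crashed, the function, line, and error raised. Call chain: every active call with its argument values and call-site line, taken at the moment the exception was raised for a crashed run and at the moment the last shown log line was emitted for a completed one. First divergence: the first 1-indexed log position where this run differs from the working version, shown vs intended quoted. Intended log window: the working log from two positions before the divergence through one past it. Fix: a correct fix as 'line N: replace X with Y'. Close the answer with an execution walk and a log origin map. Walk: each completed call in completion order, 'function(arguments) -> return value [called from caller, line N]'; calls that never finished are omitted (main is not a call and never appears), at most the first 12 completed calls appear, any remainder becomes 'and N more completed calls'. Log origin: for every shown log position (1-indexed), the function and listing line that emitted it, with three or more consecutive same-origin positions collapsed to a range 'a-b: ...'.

Answer: the defect is in mix_signals at line 21.
Core observation: At log position 9 the runs split — shown 'stage result 3', but the working version logs 'stage result 9'.
Call chain: main.
First divergence: at position 9 the run shows 'stage result 3' where the working version logs 'stage result 9'.
Intended log window:
  7: combined inputs 38 / 2
  8: mix_signals: inputs 38 and 2
  9: stage result 9
Execution walk:
  locate_pivot([1, 7, 5, 5, 10, 10]) -> 38  [called from tally_events, line 29]
  count_flags([1, 7, 5, 5, 10, 10], 5) -> 2  [called from tally_events, line 30]
  mix_signals(38, 2) -> 3  [called from tally_events, line 32]
  tally_events([1, 7, 5, 5, 10, 10], 5) -> 3  [called from main, line 38]
Origin of each log line:
  1: emitted by main (line 37)
  2: emitted by tally_events (line 28)
  3: emitted by locate_pivot (line 2)
  4: emitted by locate_pivot (line 6)
  5: emitted by count_flags (line 10)
  6: emitted by count_flags (line 15)
  7: emitted by tally_events (line 31)
  8: emitted by mix_signals (line 19)
  9: emitted by main (line 39)
A correct fix: line 21: replace `slot` with `mark`.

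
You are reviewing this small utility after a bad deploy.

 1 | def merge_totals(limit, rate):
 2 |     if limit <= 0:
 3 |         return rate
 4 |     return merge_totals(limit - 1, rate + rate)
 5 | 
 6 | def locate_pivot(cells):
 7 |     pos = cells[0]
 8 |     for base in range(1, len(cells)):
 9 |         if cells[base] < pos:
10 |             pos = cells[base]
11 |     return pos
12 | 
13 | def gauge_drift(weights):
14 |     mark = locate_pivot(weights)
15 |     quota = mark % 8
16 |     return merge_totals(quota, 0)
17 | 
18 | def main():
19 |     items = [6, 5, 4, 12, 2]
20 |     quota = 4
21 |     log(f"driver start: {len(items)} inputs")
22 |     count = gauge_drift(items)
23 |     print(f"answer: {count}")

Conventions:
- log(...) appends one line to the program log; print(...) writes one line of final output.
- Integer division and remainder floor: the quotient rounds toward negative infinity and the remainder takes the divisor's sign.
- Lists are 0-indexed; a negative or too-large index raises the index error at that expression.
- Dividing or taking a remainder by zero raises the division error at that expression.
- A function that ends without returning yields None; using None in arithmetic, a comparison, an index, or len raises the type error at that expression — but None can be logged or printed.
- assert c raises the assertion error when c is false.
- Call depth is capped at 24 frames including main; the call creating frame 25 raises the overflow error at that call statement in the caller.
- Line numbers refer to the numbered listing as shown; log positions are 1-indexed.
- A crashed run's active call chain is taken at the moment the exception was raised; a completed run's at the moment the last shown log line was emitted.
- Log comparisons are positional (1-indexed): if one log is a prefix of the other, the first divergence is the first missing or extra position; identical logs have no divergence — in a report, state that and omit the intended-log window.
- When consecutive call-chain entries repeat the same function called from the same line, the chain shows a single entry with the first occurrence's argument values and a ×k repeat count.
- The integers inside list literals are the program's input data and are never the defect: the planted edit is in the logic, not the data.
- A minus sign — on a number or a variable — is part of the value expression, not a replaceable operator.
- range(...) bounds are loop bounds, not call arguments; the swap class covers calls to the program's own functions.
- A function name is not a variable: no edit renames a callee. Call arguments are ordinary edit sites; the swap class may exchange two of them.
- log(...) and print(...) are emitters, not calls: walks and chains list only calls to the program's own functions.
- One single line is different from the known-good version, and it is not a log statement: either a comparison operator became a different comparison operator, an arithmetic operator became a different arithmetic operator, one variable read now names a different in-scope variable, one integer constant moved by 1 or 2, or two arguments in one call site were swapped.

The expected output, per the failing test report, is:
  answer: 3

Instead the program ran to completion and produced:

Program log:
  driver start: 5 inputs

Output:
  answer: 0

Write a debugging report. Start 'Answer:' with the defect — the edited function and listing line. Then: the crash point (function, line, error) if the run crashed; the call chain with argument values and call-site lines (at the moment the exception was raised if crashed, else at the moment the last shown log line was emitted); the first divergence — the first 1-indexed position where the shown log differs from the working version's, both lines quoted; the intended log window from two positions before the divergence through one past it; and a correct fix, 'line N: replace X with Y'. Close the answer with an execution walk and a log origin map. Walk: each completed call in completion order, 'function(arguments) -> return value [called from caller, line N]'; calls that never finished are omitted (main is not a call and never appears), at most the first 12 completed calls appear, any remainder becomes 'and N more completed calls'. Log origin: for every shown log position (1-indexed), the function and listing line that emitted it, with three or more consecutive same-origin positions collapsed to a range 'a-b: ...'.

Answer: the defect is in merge_totals at line 4.
The tell: Every logged value matches the working version; the printed result is what differs.
Call chain: main.
First divergence: none (the log streams are identical).
Execution walk:
  locate_pivot([6, 5, 4, 12, 2]) -> 2  [called from gauge_drift, line 14]
  merge_totals(0, 0) -> 0  [called from merge_totals, line 4]
  merge_totals(1, 0) -> 0  [called from merge_totals, line 4]
  merge_totals(2, 0) -> 0  [called from gauge_drift, line 16]
  gauge_drift([6, 5, 4, 12, 2]) -> 0  [called from main, line 22]
Origin of each log line:
  1: logged in main at line 21
A correct fix: line 4: replace `rate + rate` with `rate + limit`.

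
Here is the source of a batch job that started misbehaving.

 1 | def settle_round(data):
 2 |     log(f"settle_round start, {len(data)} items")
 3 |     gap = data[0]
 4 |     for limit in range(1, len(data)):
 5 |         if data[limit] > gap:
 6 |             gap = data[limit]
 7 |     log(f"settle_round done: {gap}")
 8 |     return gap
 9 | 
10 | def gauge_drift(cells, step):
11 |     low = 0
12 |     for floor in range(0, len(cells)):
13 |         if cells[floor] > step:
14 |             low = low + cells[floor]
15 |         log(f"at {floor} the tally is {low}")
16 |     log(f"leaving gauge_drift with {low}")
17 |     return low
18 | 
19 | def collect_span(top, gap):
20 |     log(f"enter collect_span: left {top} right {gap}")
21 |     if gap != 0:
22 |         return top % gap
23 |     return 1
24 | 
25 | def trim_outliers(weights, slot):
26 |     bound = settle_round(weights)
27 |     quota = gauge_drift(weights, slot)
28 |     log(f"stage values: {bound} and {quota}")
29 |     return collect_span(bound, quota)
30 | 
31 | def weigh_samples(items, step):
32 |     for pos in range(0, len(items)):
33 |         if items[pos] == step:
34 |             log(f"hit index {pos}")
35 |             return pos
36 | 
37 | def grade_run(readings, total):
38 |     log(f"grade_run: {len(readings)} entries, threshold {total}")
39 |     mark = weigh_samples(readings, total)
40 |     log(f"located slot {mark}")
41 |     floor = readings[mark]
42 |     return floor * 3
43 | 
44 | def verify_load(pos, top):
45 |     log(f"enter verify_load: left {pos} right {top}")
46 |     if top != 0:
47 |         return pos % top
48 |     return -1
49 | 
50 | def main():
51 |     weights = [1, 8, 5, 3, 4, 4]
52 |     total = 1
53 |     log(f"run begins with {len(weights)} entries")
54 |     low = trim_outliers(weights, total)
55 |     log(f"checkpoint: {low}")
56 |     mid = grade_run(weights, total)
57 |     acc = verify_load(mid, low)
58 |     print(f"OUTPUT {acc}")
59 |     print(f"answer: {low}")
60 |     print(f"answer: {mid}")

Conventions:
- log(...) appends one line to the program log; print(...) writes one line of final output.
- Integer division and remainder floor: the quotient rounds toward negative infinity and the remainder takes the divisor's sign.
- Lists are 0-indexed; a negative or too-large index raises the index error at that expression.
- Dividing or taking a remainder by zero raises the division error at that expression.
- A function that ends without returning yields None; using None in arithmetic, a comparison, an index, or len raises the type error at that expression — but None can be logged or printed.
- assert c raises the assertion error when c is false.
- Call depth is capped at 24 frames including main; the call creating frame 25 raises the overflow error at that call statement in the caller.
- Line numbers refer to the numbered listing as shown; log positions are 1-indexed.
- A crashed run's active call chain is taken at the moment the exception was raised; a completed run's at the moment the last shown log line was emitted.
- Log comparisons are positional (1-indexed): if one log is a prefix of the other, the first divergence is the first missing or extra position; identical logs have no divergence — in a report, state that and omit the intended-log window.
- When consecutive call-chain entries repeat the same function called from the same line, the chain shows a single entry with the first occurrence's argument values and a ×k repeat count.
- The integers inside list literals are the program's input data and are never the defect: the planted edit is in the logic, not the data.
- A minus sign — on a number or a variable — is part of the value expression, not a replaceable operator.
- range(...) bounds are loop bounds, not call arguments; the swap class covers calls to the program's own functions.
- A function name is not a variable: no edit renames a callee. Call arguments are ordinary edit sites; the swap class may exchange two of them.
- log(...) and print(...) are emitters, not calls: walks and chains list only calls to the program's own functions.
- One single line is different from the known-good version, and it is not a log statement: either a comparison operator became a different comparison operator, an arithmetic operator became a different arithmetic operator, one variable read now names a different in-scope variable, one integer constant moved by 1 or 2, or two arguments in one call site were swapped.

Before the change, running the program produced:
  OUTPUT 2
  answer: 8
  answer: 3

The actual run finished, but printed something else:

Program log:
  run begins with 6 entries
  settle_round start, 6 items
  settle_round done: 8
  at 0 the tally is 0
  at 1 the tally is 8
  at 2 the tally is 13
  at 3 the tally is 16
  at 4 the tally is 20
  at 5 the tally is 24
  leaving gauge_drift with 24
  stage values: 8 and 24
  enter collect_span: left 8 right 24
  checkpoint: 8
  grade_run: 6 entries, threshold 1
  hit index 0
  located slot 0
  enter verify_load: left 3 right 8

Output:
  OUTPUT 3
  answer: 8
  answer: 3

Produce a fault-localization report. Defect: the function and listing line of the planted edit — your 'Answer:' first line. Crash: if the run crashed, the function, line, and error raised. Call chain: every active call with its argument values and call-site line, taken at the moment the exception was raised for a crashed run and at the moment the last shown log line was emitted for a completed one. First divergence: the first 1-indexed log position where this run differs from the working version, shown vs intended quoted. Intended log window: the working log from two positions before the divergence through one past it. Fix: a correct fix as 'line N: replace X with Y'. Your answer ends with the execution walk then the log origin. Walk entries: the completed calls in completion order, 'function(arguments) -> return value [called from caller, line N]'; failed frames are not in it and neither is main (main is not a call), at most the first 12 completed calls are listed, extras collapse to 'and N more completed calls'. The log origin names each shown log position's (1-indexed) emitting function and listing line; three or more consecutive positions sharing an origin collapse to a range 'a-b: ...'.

Answer: the defect is in main at line 57.
Key observation: The earliest visible damage is log position 17 — 'enter verify_load: left 3 right 8' rather than the intended 'enter verify_load: left 8 right 3'.
Call chain: main -> verify_load(3, 8) (called at line 57).
First divergence: position 17 — the shown line 'enter verify_load: left 3 right 8' should read 'enter verify_load: left 8 right 3'.
Intended log window:
  15: hit index 0
  16: located slot 0
  17: enter verify_load: left 8 right 3
Execution walk:
  settle_round([1, 8, 5, 3, 4, 4]) -> 8  [called from trim_outliers, line 26]
  gauge_drift([1, 8, 5, 3, 4, 4], 1) -> 24  [called from trim_outliers, line 27]
  collect_span(8, 24) -> 8  [called from trim_outliers, line 29]
  trim_outliers([1, 8, 5, 3, 4, 4], 1) -> 8  [called from main, line 54]
  weigh_samples([1, 8, 5, 3, 4, 4], 1) -> 0  [called from grade_run, line 39]
  grade_run([1, 8, 5, 3, 4, 4], 1) -> 3  [called from main, line 56]
  verify_load(3, 8) -> 3  [called from main, line 57]
Origin of each log line:
  1 — main, line 53
  2 — settle_round, line 2
  3 — settle_round, line 7
  4-9 — gauge_drift, line 15
  10 — gauge_drift, line 16
  11 — trim_outliers, line 28
  12 — collect_span, line 20
  13 — main, line 55
  14 — grade_run, line 38
  15 — weigh_samples, line 34
  16 — grade_run, line 40
  17 — verify_load, line 45
A correct fix: line 57: replace `verify_load(mid, low)` with `verify_load(low, mid)`.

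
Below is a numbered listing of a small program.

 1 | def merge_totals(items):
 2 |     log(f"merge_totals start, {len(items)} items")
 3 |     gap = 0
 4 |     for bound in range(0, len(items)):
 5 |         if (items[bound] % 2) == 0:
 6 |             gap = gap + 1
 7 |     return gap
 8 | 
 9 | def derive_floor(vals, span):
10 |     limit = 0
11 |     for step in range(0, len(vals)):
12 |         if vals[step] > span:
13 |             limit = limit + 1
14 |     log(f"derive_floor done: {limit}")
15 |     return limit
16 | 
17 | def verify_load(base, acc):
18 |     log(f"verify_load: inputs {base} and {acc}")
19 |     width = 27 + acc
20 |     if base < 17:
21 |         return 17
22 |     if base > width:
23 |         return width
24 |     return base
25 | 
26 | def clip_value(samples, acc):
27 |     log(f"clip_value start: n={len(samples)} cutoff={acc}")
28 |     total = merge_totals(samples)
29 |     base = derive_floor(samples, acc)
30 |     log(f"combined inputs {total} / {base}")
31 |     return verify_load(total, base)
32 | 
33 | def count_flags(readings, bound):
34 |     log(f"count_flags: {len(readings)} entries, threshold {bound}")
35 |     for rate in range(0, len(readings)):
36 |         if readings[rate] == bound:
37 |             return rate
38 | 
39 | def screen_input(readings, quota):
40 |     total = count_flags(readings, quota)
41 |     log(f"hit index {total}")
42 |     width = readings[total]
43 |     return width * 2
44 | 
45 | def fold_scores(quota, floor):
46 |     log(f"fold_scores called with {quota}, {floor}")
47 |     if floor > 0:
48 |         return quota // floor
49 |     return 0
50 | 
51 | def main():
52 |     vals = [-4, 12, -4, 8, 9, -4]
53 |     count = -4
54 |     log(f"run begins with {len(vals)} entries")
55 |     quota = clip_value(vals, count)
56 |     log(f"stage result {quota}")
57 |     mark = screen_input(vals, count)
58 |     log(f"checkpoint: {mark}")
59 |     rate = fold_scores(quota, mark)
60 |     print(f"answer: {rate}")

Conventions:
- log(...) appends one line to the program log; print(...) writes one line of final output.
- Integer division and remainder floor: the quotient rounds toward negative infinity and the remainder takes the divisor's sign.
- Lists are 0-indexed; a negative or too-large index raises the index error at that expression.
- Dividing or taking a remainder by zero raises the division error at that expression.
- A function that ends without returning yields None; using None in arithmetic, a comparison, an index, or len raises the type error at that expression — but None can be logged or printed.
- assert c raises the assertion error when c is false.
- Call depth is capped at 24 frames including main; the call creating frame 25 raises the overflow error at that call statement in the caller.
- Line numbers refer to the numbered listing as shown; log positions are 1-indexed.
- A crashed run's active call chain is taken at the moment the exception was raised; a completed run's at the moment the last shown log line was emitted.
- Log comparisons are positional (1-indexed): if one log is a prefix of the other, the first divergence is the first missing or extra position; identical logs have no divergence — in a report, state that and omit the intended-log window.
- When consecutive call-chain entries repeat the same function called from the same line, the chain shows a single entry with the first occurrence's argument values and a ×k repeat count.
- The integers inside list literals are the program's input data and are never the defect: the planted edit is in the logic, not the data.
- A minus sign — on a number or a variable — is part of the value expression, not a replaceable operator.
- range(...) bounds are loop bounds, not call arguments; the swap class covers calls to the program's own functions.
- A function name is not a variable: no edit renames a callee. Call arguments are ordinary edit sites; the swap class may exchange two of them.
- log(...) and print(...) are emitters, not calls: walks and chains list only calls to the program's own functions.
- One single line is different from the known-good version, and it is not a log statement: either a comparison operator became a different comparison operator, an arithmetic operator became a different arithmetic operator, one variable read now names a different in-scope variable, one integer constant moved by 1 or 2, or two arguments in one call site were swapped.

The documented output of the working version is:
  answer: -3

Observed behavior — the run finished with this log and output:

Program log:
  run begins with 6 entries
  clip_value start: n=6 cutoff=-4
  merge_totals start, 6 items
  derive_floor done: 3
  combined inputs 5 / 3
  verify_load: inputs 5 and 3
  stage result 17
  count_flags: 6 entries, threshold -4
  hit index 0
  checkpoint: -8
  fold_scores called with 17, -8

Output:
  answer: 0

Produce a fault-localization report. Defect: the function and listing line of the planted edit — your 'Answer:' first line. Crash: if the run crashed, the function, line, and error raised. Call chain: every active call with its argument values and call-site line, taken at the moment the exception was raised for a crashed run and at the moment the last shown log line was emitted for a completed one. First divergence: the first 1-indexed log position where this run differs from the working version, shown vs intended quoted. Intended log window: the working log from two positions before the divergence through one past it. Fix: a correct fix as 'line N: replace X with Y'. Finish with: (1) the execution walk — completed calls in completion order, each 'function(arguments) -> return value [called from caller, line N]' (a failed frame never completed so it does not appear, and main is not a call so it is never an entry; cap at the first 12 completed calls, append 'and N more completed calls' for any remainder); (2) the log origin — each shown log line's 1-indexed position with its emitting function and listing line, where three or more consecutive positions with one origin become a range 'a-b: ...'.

Answer: the defect is in fold_scores at line 47.
Key fact: The two runs log identically and part ways only at the printed values.
Call chain: main -> fold_scores(17, -8) (called at line 59).
First divergence: none — the logs agree in full.
Execution walk:
  merge_totals([-4, 12, -4, 8, 9, -4]) -> 5  [called from clip_value, line 28]
  derive_floor([-4, 12, -4, 8, 9, -4], -4) -> 3  [called from clip_value, line 29]
  verify_load(5, 3) -> 17  [called from clip_value, line 31]
  clip_value([-4, 12, -4, 8, 9, -4], -4) -> 17  [called from main, line 55]
  count_flags([-4, 12, -4, 8, 9, -4], -4) -> 0  [called from screen_input, line 40]
  screen_input([-4, 12, -4, 8, 9, -4], -4) -> -8  [called from main, line 57]
  fold_scores(17, -8) -> 0  [called from main, line 59]
Origin of each log line:
  1: from main, line 54
  2: from clip_value, line 27
  3: from merge_totals, line 2
  4: from derive_floor, line 14
  5: from clip_value, line 30
  6: from verify_load, line 18
  7: from main, line 56
  8: from count_flags, line 34
  9: from screen_input, line 41
  10: from main, line 58
  11: from fold_scores, line 46
A correct fix: line 47: replace `>` with `!=`.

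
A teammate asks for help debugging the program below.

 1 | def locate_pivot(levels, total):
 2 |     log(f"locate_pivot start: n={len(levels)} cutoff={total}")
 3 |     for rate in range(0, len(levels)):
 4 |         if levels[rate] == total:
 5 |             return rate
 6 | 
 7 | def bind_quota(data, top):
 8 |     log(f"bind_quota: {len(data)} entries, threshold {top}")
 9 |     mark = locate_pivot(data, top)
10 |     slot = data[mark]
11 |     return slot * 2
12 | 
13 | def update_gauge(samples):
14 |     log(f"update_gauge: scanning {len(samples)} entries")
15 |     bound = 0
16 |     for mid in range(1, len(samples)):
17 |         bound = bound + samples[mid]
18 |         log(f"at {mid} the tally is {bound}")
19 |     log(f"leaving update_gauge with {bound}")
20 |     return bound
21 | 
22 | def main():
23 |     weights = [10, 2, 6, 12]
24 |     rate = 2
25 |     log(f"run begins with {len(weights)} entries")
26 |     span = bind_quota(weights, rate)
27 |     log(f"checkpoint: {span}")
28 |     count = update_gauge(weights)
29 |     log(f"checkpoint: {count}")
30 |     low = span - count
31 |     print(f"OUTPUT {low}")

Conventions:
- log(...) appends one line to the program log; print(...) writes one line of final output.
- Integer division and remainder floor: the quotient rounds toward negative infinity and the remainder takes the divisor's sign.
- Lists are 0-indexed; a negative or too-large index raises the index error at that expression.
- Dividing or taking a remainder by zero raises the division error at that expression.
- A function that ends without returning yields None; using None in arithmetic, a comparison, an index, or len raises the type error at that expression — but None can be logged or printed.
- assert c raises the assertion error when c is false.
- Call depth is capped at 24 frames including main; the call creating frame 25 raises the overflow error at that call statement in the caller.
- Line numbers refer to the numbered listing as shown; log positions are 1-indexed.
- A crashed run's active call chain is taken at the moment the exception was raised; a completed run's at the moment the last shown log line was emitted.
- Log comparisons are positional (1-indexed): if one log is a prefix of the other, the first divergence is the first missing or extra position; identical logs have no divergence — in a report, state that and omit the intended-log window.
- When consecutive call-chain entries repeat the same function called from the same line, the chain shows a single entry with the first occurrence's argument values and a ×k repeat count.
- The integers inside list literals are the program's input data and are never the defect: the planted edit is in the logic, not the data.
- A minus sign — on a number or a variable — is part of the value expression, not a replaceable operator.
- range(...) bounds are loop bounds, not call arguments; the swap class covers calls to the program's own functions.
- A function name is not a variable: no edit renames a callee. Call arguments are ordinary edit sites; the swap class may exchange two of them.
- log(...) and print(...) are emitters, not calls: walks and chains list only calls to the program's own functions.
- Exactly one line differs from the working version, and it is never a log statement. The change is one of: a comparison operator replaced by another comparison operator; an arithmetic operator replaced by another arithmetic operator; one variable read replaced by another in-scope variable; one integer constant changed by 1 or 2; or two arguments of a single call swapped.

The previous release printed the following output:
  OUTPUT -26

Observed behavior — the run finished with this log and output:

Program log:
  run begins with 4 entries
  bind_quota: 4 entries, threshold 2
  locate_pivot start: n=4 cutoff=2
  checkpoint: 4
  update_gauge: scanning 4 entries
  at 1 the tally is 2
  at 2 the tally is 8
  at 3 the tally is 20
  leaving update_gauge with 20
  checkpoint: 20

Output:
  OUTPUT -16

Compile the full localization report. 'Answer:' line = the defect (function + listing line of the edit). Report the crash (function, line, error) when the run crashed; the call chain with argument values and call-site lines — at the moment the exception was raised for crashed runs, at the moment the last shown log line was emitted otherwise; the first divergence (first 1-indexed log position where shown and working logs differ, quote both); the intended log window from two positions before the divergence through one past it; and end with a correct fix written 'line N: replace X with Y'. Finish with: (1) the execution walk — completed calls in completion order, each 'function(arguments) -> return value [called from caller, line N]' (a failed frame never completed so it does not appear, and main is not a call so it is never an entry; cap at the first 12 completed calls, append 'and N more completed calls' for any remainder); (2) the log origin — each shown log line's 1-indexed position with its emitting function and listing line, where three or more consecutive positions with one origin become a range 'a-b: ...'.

Answer: the defect is in update_gauge at line 16.
Key observation: Position 6 is the first bad log line: 'at 1 the tally is 2' should read 'at 0 the tally is 10'.
Call chain: main.
First divergence: at position 6 the run shows 'at 1 the tally is 2' where the working version logs 'at 0 the tally is 10'.
Intended log window:
  4: checkpoint: 4
  5: update_gauge: scanning 4 entries
  6: at 0 the tally is 10
  7: at 1 the tally is 12
Execution walk:
  locate_pivot([10, 2, 6, 12], 2) -> 1  [called from bind_quota, line 9]
  bind_quota([10, 2, 6, 12], 2) -> 4  [called from main, line 26]
  update_gauge([10, 2, 6, 12]) -> 20  [called from main, line 28]
Log line origins:
  1 — main, line 25
  2 — bind_quota, line 8
  3 — locate_pivot, line 2
  4 — main, line 27
  5 — update_gauge, line 14
  6-8 — update_gauge, line 18
  9 — update_gauge, line 19
  10 — main, line 29
A correct fix: line 16: replace `1` with `0`.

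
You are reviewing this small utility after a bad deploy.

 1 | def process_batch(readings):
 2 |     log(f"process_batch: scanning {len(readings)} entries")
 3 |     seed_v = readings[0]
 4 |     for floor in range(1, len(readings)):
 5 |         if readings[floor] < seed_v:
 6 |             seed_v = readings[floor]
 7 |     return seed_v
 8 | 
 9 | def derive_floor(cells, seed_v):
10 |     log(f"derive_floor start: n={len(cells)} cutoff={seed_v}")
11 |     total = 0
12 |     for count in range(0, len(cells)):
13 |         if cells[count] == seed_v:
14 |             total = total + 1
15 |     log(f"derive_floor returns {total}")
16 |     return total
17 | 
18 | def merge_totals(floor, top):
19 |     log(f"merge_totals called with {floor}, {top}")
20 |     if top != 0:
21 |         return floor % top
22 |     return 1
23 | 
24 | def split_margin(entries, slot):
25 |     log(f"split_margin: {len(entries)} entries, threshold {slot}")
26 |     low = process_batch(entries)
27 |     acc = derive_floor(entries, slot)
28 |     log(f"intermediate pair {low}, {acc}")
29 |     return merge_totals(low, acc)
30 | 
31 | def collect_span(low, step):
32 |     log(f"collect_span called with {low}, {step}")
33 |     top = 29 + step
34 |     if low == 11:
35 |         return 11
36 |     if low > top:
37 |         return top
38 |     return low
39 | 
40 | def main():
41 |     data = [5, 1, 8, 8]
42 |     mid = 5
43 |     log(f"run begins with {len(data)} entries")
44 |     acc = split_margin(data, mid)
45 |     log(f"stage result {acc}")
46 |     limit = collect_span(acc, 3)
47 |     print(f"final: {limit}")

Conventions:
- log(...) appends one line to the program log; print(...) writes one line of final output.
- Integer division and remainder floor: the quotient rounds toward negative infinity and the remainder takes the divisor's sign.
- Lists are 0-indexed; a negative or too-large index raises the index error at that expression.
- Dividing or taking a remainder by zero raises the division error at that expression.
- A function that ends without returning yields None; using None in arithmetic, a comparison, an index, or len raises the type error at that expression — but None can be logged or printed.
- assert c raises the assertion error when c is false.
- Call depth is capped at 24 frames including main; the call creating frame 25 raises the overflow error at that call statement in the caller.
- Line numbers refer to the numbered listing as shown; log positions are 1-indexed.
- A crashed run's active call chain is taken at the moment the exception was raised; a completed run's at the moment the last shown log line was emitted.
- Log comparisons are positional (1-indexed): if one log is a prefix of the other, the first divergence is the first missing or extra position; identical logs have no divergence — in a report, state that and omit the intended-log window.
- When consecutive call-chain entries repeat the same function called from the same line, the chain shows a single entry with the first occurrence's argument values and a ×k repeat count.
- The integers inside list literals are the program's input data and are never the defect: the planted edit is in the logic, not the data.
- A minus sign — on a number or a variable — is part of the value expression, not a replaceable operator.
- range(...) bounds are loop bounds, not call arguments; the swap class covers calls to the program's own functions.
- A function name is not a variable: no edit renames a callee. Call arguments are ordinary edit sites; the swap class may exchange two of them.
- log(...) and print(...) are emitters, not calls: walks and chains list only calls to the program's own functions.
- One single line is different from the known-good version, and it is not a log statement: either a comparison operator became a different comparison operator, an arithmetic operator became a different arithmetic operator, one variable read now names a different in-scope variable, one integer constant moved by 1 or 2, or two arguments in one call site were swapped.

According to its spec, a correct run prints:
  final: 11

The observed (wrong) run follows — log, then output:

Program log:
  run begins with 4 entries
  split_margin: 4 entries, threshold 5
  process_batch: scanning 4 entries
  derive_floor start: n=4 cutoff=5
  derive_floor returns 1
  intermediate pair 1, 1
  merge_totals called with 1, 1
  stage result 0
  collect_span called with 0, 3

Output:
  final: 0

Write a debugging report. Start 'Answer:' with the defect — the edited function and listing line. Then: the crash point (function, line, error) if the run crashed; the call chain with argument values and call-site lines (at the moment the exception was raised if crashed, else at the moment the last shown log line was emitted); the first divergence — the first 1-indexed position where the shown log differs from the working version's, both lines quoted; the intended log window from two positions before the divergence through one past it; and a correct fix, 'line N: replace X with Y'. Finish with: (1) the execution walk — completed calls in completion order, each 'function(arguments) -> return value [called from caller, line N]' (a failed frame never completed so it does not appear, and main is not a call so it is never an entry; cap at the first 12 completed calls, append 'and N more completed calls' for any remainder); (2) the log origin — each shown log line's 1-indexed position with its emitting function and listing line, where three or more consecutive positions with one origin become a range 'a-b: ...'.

Answer: the defect is in collect_span at line 34.
Key observation: Log streams are identical — the defect surfaces only in the printed output.
Call chain: main -> collect_span(0, 3) (called at line 46).
First divergence: none; the two logs match at every position.
Execution walk:
  process_batch([5, 1, 8, 8]) -> 1  [called from split_margin, line 26]
  derive_floor([5, 1, 8, 8], 5) -> 1  [called from split_margin, line 27]
  merge_totals(1, 1) -> 0  [called from split_margin, line 29]
  split_margin([5, 1, 8, 8], 5) -> 0  [called from main, line 44]
  collect_span(0, 3) -> 0  [called from main, line 46]
Log line origins:
  1: from main, line 43
  2: from split_margin, line 25
  3: from process_batch, line 2
  4: from derive_floor, line 10
  5: from derive_floor, line 15
  6: from split_margin, line 28
  7: from merge_totals, line 19
  8: from main, line 45
  9: from collect_span, line 32
A correct fix: line 34: replace `==` with `<`.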